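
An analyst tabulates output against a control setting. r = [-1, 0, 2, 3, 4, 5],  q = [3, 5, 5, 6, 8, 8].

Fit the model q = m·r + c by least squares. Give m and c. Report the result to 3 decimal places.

m = 0.789, c = 4.124

Sums needed: Σr·r = 55, Σr = 13, Σ1 = 6.
Moment sums: Σr·q = 97, Σq = 35.
Normal equations: [[55, 13]; [13, 6]]·[m, c]ᵀ = [97, 35]ᵀ.
Eliminating c: 6·(row 1) − 13·(row 2) gives 161·m = 6·97 − 13·35 = 127, so m = 127/161.
Then c = (35 − 13·(127/161))/6 = 664/161.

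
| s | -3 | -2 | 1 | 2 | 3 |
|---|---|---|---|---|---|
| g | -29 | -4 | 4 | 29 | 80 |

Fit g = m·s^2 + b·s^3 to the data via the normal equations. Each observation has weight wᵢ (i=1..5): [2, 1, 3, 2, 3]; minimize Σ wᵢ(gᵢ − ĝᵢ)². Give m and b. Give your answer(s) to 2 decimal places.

XᵀWX·[m, b]ᵀ = XᵀWg reads: 456·m + 278·b = 1866;  278·m + 3840·b = 8554.
Determinant 456·3840 − 278² = 1673756.
m = (1866·3840 − 278·8554)/1673756 = 1196857/418439; b = (456·8554 − 278·1866)/1673756 = 845469/418439.

m = 2.86, b = 2.02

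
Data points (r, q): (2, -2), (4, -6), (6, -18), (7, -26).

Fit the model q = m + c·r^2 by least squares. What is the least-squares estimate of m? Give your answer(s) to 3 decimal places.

Normal-equation sums: Σ1 = 4, Σr^2 = 105, Σr^2·r^2 = 3969.
For Xᵀq: Σq = -52, Σr^2·q = -2026.
Normal equations: [[4, 105]; [105, 3969]]·[m, c]ᵀ = [-52, -2026]ᵀ.
det = 4·3969 − 105² = 4851.
m = ((-52)·3969 − 105·(-2026))/4851 = 302/231; c = (4·(-2026) − 105·(-52))/4851 = -2644/4851.

m = 1.307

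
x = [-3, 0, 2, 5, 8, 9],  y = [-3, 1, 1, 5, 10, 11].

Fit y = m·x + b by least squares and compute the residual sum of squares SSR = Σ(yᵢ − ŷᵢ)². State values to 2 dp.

SSR = 4.37

From the data, Σx·x = 183, Σx = 21, Σ1 = 6.
For Mᵀy: Σx·y = 215, Σy = 25.
Normal equations: [[183, 21]; [21, 6]]·[m, b]ᵀ = [215, 25]ᵀ.
Eliminating b: 6·(row 1) − 21·(row 2) gives 657·m = 6·215 − 21·25 = 765, so m = 85/73.
Then b = (25 − 21·(85/73))/6 = 20/219.
Residuals: 88/219, 199/219, -311/219, -200/219, 130/219, 94/219; SSR = 958/219.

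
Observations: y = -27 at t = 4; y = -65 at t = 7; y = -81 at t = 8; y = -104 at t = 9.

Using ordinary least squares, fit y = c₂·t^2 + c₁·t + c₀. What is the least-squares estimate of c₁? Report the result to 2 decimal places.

c₁ = 3.79

With design matrix A, AᵀA = [[13314, 1648, 210]; [1648, 210, 28]; [210, 28, 4]] and Aᵀy = [-17225, -2147, -277]ᵀ.
Row-reducing yields c₂ = -531/362, c₁ = 1373/362, c₀ = -3401/181.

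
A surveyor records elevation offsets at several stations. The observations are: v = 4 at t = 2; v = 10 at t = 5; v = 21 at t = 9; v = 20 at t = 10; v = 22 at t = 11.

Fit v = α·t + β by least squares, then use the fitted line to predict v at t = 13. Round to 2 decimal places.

Entries of MᵀM: Σt·t = 331, Σt = 37, Σ1 = 5.
And Σt·v = 689, Σv = 77.
Normal equations: [[331, 37]; [37, 5]]·[α, β]ᵀ = [689, 77]ᵀ.
Eliminating β: 5·(row 1) − 37·(row 2) gives 286·α = 5·689 − 37·77 = 596, so α = 298/143.
Then β = (77 − 37·(298/143))/5 = -3/143.
At t = 13: v̂ = (298/143)·(13) + (-3/143)·(1) = 3871/143.

v̂ = 27.07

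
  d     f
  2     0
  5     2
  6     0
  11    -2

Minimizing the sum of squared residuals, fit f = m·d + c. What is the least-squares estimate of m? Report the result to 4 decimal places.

Sums needed: Σd·d = 186, Σd = 24, Σ1 = 4.
Moment sums: Σd·f = -12, Σf = 0.
Normal equations: [[186, 24]; [24, 4]]·[m, c]ᵀ = [-12, 0]ᵀ.
Determinant 186·4 − 24² = 168.
m = ((-12)·4 − 24·0)/168 = -2/7; c = (186·0 − 24·(-12))/168 = 12/7.

m = -0.2857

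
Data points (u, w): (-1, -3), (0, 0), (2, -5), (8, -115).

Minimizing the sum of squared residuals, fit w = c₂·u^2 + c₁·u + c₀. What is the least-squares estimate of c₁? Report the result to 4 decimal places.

c₁ = 1.3040

XᵀX·[c₂, c₁, c₀]ᵀ = Xᵀw reads: 4113·c₂ + 519·c₁ + 69·c₀ = -7383;  519·c₂ + 69·c₁ + 9·c₀ = -927;  69·c₂ + 9·c₁ + 4·c₀ = -123.
(Σu^2·u^2 = 4113, Σu^2·u = 519, Σu^2 = 69, Σu·u = 69, Σu = 9, Σ1 = 4, Σu^2·w = -7383, Σu·w = -927, Σw = -123.)
Inverting the 3×3 Gram matrix, [c₂, c₁, c₀]ᵀ = [-887/452, 2947/2260, 189/1130]ᵀ.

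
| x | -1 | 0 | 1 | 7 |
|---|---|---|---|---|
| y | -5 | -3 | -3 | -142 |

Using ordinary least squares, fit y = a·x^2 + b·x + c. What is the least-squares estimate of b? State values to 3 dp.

Entries of AᵀA: Σx^2·x^2 = 2403, Σx^2·x = 343, Σx^2 = 51, Σx·x = 51, Σx = 7, Σ1 = 4.
And Σx^2·y = -6966, Σx·y = -992, Σy = -153.
So AᵀA·[a, b, c]ᵀ = Aᵀy: [[2403, 343, 51]; [343, 51, 7]; [51, 7, 4]]·[a, b, c]ᵀ = [-6966, -992, -153]ᵀ.
Row-reducing yields a = -4225/1412, b = 6381/7060, c = -2967/1765.

b = 0.904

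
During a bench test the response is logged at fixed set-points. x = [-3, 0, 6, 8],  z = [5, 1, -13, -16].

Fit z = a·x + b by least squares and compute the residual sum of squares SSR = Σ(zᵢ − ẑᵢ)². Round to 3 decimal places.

SSR = 2.749

Forming MᵀM = [[109, 11]; [11, 4]] and Mᵀz = [-221, -23]ᵀ gives MᵀM·[a, b]ᵀ = Mᵀz.
Eliminating b: 4·(row 1) − 11·(row 2) gives 315·a = 4·(-221) − 11·(-23) = -631, so a = -631/315.
Then b = ((-23) − 11·(-631/315))/4 = -76/315.
Residuals: -242/315, 391/315, -233/315, 4/15; SSR = 866/315.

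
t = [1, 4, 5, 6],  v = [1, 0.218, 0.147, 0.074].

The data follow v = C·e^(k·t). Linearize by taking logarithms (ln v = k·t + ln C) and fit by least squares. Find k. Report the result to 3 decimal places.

With ln vᵢ as the transformed response and tᵢ as the regressor:
Σt = 16.0000, Σ(t)² = 78.0000, Σln v = -6.0443, Σt·ln v = -31.3018.
Equations: 78.0000·k + 16.0000·ln C = -31.3018;  16.0000·k + 4·ln C = -6.0443.
Solving (det = 56.0000): k = -0.50891, ln C = 0.52456.

k = -0.509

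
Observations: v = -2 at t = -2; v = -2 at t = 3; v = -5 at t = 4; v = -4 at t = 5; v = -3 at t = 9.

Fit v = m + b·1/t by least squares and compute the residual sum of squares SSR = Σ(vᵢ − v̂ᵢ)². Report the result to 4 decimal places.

SSR = 5.4049

Sums needed: Σ1 = 5, Σ1/t = 71/180, Σ1/t·1/t = 15421/32400.
Right-hand side: Σv = -16, Σ1/t·v = -41/20.
So XᵀX·[m, b]ᵀ = Xᵀv: [[5, 71/180]; [71/180, 15421/32400]]·[m, b]ᵀ = [-16, -41/20]ᵀ.
Eliminating b: (15421/32400)·(row 1) − (71/180)·(row 2) gives (4504/2025)·m = (15421/32400)·(-16) − (71/180)·(-41/20) = -220537/32400, so m = -220537/72064.
Then b = ((-41/20) − (71/180)·(-220537/72064))/(15421/32400) = -31905/18016.
Residuals: 12599/72064, 118949/72064, -53939/36032, -42195/72064, 18525/72064; SSR = 389499/72064.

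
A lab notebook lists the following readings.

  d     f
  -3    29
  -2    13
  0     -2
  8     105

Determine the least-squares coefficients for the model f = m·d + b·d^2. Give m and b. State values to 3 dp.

m = -3.214, b = 2.043

Setting ∂/∂m … = 0 gives: 77·m + 477·b = 727;  477·m + 4193·b = 7033.
(Σd·d = 77, Σd·d^2 = 477, Σd^2·d^2 = 4193, Σd·f = 727, Σd^2·f = 7033.)
Eliminating b: 4193·(row 1) − 477·(row 2) gives 95332·m = 4193·727 − 477·7033 = -306430, so m = -153215/47666.
Then b = (7033 − 477·(-153215/47666))/4193 = 97381/47666.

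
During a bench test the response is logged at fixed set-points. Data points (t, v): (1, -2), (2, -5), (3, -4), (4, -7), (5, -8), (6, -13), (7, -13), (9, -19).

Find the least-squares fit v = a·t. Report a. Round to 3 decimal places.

a = -1.955

Entries of MᵀM: Σt·t = 221.
Moment sums: Σt·v = -432.
a = (-432)/221 = -1.95475.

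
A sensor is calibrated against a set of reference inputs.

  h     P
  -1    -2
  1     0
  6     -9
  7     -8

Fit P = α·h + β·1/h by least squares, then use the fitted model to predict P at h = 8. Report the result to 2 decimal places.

P̂ = -10.49

The normal system MᵀM·[α, β]ᵀ = MᵀP is [[87, 4]; [4, 3613/1764]]·[α, β]ᵀ = [-108, -9/14]ᵀ.
Determinant 87·(3613/1764) − 4² = 95369/588.
α = ((-108)·(3613/1764) − 4·(-9/14))/(95369/588) = -128556/95369; β = (87·(-9/14) − 4·(-108))/(95369/588) = 221130/95369.
At h = 8: P̂ = (-128556/95369)·(8) + (221130/95369)·(1/8) = -4003227/381476.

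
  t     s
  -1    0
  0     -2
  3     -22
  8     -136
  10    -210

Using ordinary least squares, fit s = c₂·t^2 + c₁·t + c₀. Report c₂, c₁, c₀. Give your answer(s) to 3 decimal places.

c₂ = -1.956, c₁ = -1.355, c₀ = -0.525

Sums needed: Σt^2·t^2 = 14178, Σt^2·t = 1538, Σt^2 = 174, Σt·t = 174, Σt = 20, Σ1 = 5.
Moment sums: Σt^2·s = -29902, Σt·s = -3254, Σs = -370.
Row-reducing yields c₂ = -33355/17056, c₁ = -23111/17056, c₀ = -4473/8528.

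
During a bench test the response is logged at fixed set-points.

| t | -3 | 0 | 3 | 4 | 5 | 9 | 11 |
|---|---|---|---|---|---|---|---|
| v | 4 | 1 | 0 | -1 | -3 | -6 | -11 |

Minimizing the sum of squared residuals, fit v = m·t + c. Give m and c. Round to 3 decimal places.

m = -0.992, c = 1.824

The normal equations are: 261·m + 29·c = -206;  29·m + 7·c = -16.
(Σt·t = 261, Σt = 29, Σ1 = 7, Σt·v = -206, Σv = -16.)
det = 261·7 − 29² = 986.
m = ((-206)·7 − 29·(-16))/986 = -489/493; c = (261·(-16) − 29·(-206))/986 = 31/17.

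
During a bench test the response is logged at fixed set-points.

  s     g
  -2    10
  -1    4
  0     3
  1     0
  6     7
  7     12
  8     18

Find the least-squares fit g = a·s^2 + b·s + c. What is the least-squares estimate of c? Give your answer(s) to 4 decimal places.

c = 2.0862

Normal-equation sums: Σs^2·s^2 = 7811, Σs^2·s = 1063, Σs^2 = 155, Σs·s = 155, Σs = 19, Σ1 = 7.
For Aᵀg: Σs^2·g = 2036, Σs·g = 246, Σg = 54.
Inverting the 3×3 Gram matrix, [a, b, c]ᵀ = [2881/5046, -6520/2523, 121/58]ᵀ.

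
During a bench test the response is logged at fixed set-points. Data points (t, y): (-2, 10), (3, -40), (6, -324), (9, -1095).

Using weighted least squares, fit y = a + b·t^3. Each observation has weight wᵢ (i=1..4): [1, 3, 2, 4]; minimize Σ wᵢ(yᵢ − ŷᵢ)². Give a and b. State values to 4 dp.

a = 0.0315, b = -1.5020

From the data, Σwᵢ·1 = 10, Σwᵢ·t^3 = 3421, Σwᵢ·t^3·t^3 = 2221327.
And Σwᵢ·y = -5138, Σwᵢ·t^3·y = -3336308.
AᵀWA·[a, b]ᵀ = AᵀWy becomes [[10, 3421]; [3421, 2221327]]·[a, b]ᵀ = [-5138, -3336308]ᵀ.
Determinant 10·2221327 − 3421² = 10510029.
a = ((-5138)·2221327 − 3421·(-3336308))/10510029 = 36838/1167781; b = (10·(-3336308) − 3421·(-5138))/10510029 = -1753998/1167781.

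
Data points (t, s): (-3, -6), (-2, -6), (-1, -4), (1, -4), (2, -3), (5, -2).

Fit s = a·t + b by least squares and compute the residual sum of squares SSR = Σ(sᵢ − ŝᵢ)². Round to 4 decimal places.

Sums needed: Σt·t = 44, Σt = 2, Σ1 = 6.
And Σt·s = 14, Σs = -25.
XᵀX·[a, b]ᵀ = Xᵀs becomes [[44, 2]; [2, 6]]·[a, b]ᵀ = [14, -25]ᵀ.
Δ = 44·6 − 2² = 260.
a = (14·6 − 2·(-25))/260 = 67/130; b = (44·(-25) − 2·14)/260 = -282/65.
Residuals: -3/26, -41/65, 111/130, -23/130, 4/13, -31/130; SSR = 86/65.

SSR = 1.3231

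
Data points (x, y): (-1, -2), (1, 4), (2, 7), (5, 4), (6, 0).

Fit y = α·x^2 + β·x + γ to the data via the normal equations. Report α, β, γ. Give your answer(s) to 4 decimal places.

Forming MᵀM = [[1939, 349, 67]; [349, 67, 13]; [67, 13, 5]] and Mᵀy = [130, 40, 13]ᵀ gives MᵀM·[α, β, γ]ᵀ = Mᵀy.
Solving the 3×3 system (Gaussian elimination) gives α = -1063/1672, β = 311/88, γ = 807/418.

α = -0.6358, β = 3.5341, γ = 1.9306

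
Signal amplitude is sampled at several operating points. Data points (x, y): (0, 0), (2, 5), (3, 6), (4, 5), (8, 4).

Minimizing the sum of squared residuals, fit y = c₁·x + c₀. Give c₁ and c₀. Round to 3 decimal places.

Normal-equation sums: Σx·x = 93, Σx = 17, Σ1 = 5.
For Mᵀy: Σx·y = 80, Σy = 20.
Normal equations: [[93, 17]; [17, 5]]·[c₁, c₀]ᵀ = [80, 20]ᵀ.
Eliminating c₀: 5·(row 1) − 17·(row 2) gives 176·c₁ = 5·80 − 17·20 = 60, so c₁ = 15/44.
Then c₀ = (20 − 17·(15/44))/5 = 125/44.

c₁ = 0.341, c₀ = 2.841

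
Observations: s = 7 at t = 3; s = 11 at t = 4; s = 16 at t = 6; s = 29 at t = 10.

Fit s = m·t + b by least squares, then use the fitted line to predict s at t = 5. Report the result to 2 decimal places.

Forming AᵀA = [[161, 23]; [23, 4]] and Aᵀs = [451, 63]ᵀ gives AᵀA·[m, b]ᵀ = Aᵀs.
Eliminating b: 4·(row 1) − 23·(row 2) gives 115·m = 4·451 − 23·63 = 355, so m = 71/23.
Then b = (63 − 23·(71/23))/4 = -2.
At t = 5: ŝ = (71/23)·(5) + (-2)·(1) = 309/23.

ŝ = 13.43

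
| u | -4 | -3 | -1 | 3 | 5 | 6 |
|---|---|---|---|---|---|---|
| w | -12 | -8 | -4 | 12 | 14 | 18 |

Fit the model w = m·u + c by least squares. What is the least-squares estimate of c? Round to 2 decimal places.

c = 0.33

Forming MᵀM = [[96, 6]; [6, 6]] and Mᵀw = [290, 20]ᵀ gives MᵀM·[m, c]ᵀ = Mᵀw.
det = 96·6 − 6² = 540.
m = (290·6 − 6·20)/540 = 3; c = (96·20 − 6·290)/540 = 1/3.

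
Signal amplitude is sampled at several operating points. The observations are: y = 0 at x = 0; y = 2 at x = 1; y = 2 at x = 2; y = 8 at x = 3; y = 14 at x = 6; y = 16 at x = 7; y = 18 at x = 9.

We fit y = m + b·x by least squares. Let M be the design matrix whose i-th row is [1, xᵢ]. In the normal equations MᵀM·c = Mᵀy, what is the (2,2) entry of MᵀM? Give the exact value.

Row 2 ↔ basis x, column 2 ↔ basis x, so (MᵀM)_{2,2} = Σᵢ (x)·(x) = (0)·(0) + (1)·(1) + (2)·(2) + (3)·(3) + (6)·(6) + (7)·(7) + (9)·(9) = 180.

180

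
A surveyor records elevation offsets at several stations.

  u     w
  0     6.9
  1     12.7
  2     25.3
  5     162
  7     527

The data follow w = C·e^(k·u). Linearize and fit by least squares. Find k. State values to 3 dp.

With ln wᵢ as the transformed response and uᵢ as the regressor:
Σu = 15.0000, Σ(u)² = 79.0000, Σln w = 19.0587, Σu·ln w = 78.3116.
Equations: 79.0000·k + 15.0000·ln C = 78.3116;  15.0000·k + 5·ln C = 19.0587.
Δ = 79.0000·5 − (15.0000)² = 170.0000; k = (78.3116·5 − 15.0000·19.0587)/170.0000 = 0.62163, ln C = (79.0000·19.0587 − 15.0000·78.3116)/170.0000 = 1.94685.

k = 0.622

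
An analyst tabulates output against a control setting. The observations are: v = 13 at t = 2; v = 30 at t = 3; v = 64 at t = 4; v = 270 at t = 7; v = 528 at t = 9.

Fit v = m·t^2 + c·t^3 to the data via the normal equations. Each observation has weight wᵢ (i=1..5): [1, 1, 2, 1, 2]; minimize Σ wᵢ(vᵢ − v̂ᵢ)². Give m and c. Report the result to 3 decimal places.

Sums needed: Σwᵢ·t^2·t^2 = 16132, Σwᵢ·t^2·t^3 = 137228, Σwᵢ·t^3·t^3 = 1189516.
Right-hand side: Σwᵢ·t^2·v = 101136, Σwᵢ·t^3·v = 871540.
XᵀWX·[m, c]ᵀ = XᵀWv becomes [[16132, 137228]; [137228, 1189516]]·[m, c]ᵀ = [101136, 871540]ᵀ.
Eliminating c: 1189516·(row 1) − 137228·(row 2) gives 357748128·m = 1189516·101136 − 137228·871540 = 703199056, so m = 43949941/22359258.
Then c = (871540 − 137228·(43949941/22359258))/1189516 = 11312017/22359258.

m = 1.966, c = 0.506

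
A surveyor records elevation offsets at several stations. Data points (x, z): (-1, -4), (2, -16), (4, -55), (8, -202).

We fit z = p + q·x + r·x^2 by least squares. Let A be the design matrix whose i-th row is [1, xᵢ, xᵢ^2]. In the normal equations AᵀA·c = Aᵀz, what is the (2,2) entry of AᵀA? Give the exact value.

Row 2 ↔ basis x, column 2 ↔ basis x, so (AᵀA)_{2,2} = Σᵢ (x)·(x) = (-1)·(-1) + (2)·(2) + (4)·(4) + (8)·(8) = 85.

85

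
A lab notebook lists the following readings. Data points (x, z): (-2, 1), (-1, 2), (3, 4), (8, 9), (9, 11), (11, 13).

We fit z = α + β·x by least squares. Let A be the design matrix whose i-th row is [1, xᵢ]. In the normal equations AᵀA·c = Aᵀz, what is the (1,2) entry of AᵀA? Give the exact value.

28

Row 1 ↔ basis 1, column 2 ↔ basis x, so (AᵀA)_{1,2} = Σᵢ x = (1)·(-2) + (1)·(-1) + (1)·(3) + (1)·(8) + (1)·(9) + (1)·(11) = 28.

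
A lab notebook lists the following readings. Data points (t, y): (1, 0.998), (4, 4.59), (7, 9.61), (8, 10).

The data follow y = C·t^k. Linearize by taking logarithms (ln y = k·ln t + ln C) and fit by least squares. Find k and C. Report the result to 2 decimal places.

k = 1.13, C = 0.99

With ln yᵢ as the transformed response and ln tᵢ as the regressor:
Σln t = 5.4116, Σ(ln t)² = 10.0325, Σln y = 6.0873, Σln t·ln y = 11.3039.
Equations: 10.0325·k + 5.4116·ln C = 11.3039;  5.4116·k + 4·ln C = 6.0873.
Solving (det = 10.8439): k = 1.13181, ln C = -0.00942, so C = exp(-0.00942) = 0.99062.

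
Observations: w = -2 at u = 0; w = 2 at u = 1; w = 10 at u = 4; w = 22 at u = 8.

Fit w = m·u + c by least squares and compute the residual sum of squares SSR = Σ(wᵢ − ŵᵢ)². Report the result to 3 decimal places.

The normal equations are: 81·m + 13·c = 218;  13·m + 4·c = 32.
(Σu·u = 81, Σu = 13, Σ1 = 4, Σu·w = 218, Σw = 32.)
Δ = 81·4 − 13² = 155.
m = (218·4 − 13·32)/155 = 456/155; c = (81·32 − 13·218)/155 = -242/155.
Residuals: -68/155, 96/155, -32/155, 4/155; SSR = 96/155.

SSR = 0.619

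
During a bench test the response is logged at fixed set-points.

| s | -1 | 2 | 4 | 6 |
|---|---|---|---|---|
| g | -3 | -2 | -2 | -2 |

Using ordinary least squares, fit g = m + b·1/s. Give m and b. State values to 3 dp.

Forming AᵀA = [[4, -1/12]; [-1/12, 193/144]] and Aᵀg = [-9, 7/6]ᵀ gives AᵀA·[m, b]ᵀ = Aᵀg.
Determinant 4·(193/144) − (-1/12)² = 257/48.
m = ((-9)·(193/144) − (-1/12)·(7/6))/(257/48) = -1723/771; b = (4·(7/6) − (-1/12)·(-9))/(257/48) = 188/257.

m = -2.235, b = 0.732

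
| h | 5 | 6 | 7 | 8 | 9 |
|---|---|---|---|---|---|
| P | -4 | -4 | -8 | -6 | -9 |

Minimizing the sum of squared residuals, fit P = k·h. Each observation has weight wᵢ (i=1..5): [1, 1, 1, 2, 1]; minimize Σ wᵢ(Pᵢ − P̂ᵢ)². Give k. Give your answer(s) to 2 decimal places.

With design matrix M, MᵀWM = [[319]] and MᵀWP = [-277]ᵀ.
k = (-277)/319 = -0.868339.

k = -0.87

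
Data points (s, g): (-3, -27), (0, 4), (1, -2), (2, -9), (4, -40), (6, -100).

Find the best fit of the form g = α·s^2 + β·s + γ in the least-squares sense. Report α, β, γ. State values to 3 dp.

α = -2.956, β = 0.816, γ = 2.152

Normal-equation sums: Σs^2·s^2 = 1650, Σs^2·s = 262, Σs^2 = 66, Σs·s = 66, Σs = 10, Σ1 = 6.
For Xᵀg: Σs^2·g = -4521, Σs·g = -699, Σg = -174.
So XᵀX·[α, β, γ]ᵀ = Xᵀg: [[1650, 262, 66]; [262, 66, 10]; [66, 10, 6]]·[α, β, γ]ᵀ = [-4521, -699, -174]ᵀ.
Solving the 3×3 system (Gaussian elimination) gives α = -16611/5620, β = 4587/5620, γ = 3024/1405.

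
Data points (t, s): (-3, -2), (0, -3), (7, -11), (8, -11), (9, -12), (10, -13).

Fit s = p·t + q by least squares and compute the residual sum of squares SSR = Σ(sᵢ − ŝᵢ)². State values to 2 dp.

SSR = 2.03

Setting ∂/∂p … = 0 gives: 303·p + 31·q = -397;  31·p + 6·q = -52.
(Σt·t = 303, Σt = 31, Σ1 = 6, Σt·s = -397, Σs = -52.)
Determinant 303·6 − 31² = 857.
p = ((-397)·6 − 31·(-52))/857 = -770/857; q = (303·(-52) − 31·(-397))/857 = -3449/857.
Residuals: -575/857, 878/857, -588/857, 182/857, 95/857, 8/857; SSR = 1738/857.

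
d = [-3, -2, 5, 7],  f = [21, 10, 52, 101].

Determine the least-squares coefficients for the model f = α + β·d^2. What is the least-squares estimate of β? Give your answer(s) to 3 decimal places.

The normal equations are: 4·α + 87·β = 184;  87·α + 3123·β = 6478.
Eliminating β: 3123·(row 1) − 87·(row 2) gives 4923·α = 3123·184 − 87·6478 = 11046, so α = 3682/1641.
Then β = (6478 − 87·(3682/1641))/3123 = 9904/4923.

β = 2.012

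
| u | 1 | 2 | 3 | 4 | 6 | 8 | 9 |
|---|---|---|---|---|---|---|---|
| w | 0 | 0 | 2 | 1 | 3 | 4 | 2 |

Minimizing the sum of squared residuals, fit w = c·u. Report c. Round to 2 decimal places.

Forming MᵀM = [[211]] and Mᵀw = [78]ᵀ gives MᵀM·[c]ᵀ = Mᵀw.
Hence c = 78 / 211 ≈ 0.369668.

c = 0.37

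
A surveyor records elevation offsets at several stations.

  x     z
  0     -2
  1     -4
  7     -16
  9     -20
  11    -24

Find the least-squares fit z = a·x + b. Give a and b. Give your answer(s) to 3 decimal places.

a = -2.000, b = -2.000

The normal system AᵀA·[a, b]ᵀ = Aᵀz is [[252, 28]; [28, 5]]·[a, b]ᵀ = [-560, -66]ᵀ.
Determinant 252·5 − 28² = 476.
a = ((-560)·5 − 28·(-66))/476 = -2; b = (252·(-66) − 28·(-560))/476 = -2.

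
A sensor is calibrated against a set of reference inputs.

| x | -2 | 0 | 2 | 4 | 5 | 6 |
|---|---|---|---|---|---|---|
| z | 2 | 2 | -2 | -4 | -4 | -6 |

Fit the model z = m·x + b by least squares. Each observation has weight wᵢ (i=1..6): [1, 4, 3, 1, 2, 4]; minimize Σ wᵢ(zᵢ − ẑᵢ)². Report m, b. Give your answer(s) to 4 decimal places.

m = -1.1661, b = 1.1316

Normal-equation sums: Σwᵢ·x·x = 226, Σwᵢ·x = 42, Σwᵢ·1 = 15.
Moment sums: Σwᵢ·x·z = -216, Σwᵢ·z = -32.
So MᵀWM·[m, b]ᵀ = MᵀWz: [[226, 42]; [42, 15]]·[m, b]ᵀ = [-216, -32]ᵀ.
Eliminating b: 15·(row 1) − 42·(row 2) gives 1626·m = 15·(-216) − 42·(-32) = -1896, so m = -316/271.
Then b = ((-32) − 42·(-316/271))/15 = 920/813.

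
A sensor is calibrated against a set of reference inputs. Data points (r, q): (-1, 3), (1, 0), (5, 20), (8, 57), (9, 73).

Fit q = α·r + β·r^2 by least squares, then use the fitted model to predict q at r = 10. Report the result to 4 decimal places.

q̂ = 91.8250

Compute the Gram sums: Σr·r = 172, Σr·r^2 = 1366, Σr^2·r^2 = 11284.
Right-hand side: Σr·q = 1210, Σr^2·q = 10064.
Normal equations: [[172, 1366]; [1366, 11284]]·[α, β]ᵀ = [1210, 10064]ᵀ.
Δ = 172·11284 − 1366² = 74892.
α = (1210·11284 − 1366·10064)/74892 = -23446/18723; β = (172·10064 − 1366·1210)/74892 = 19537/18723.
At r = 10: q̂ = (-23446/18723)·(10) + (19537/18723)·(100) = 573080/6241.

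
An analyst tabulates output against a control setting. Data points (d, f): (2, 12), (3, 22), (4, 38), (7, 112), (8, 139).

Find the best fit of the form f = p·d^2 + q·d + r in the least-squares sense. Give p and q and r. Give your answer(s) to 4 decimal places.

XᵀX·[p, q, r]ᵀ = Xᵀf reads: 6850·p + 954·q + 142·r = 15238;  954·p + 142·q + 24·r = 2138;  142·p + 24·q + 5·r = 323.
(Σd^2·d^2 = 6850, Σd^2·d = 954, Σd^2 = 142, Σd·d = 142, Σd = 24, Σ1 = 5, Σd^2·f = 15238, Σd·f = 2138, Σf = 323.)
Inverting the 3×3 Gram matrix, [p, q, r]ᵀ = [3093/1624, 4169/1624, -1471/812]ᵀ.

p = 1.9046, q = 2.5671, r = -1.8116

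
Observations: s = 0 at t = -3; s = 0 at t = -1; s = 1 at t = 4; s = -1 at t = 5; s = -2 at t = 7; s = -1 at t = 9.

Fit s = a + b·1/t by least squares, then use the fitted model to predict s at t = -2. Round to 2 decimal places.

ŝ = -0.28

From the data, Σ1 = 6, Σ1/t = -793/1260, Σ1/t·1/t = 1978729/1587600.
And Σs = -3, Σ1/t·s = -437/1260.
So XᵀX·[a, b]ᵀ = Xᵀs: [[6, -793/1260]; [-793/1260, 1978729/1587600]]·[a, b]ᵀ = [-3, -437/1260]ᵀ.
Δ = 6·(1978729/1587600) − (-793/1260)² = 449741/63504.
a = ((-3)·(1978729/1587600) − (-793/1260)·(-437/1260))/(449741/63504) = -6282728/11243525; b = (6·(-437/1260) − (-793/1260)·(-3))/(449741/63504) = -1260252/2248705.
At t = -2: ŝ = (-6282728/11243525)·(1) + (-1260252/2248705)·(-1/2) = -3132098/11243525.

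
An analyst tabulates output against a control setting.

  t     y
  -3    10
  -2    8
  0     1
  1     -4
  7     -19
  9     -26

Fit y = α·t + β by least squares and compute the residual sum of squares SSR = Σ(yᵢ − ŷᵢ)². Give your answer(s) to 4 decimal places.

SSR = 5.9250

Compute the Gram sums: Σt·t = 144, Σt = 12, Σ1 = 6.
Right-hand side: Σt·y = -417, Σy = -30.
XᵀX·[α, β]ᵀ = Xᵀy becomes [[144, 12]; [12, 6]]·[α, β]ᵀ = [-417, -30]ᵀ.
Eliminating β: 6·(row 1) − 12·(row 2) gives 720·α = 6·(-417) − 12·(-30) = -2142, so α = -119/40.
Then β = ((-30) − 12·(-119/40))/6 = 19/20.
Residuals: 1/8, 11/10, 1/20, -79/40, 7/8, -7/40; SSR = 237/40.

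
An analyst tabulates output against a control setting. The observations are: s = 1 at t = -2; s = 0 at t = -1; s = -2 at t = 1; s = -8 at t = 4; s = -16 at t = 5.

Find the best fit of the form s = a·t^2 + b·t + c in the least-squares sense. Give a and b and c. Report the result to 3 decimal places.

Sums needed: Σt^2·t^2 = 899, Σt^2·t = 181, Σt^2 = 47, Σt·t = 47, Σt = 7, Σ1 = 5.
For Xᵀs: Σt^2·s = -526, Σt·s = -116, Σs = -25.
Inverting the 3×3 Gram matrix, [a, b, c]ᵀ = [-415/1038, -325/346, 38/519]ᵀ.

a = -0.400, b = -0.939, c = 0.073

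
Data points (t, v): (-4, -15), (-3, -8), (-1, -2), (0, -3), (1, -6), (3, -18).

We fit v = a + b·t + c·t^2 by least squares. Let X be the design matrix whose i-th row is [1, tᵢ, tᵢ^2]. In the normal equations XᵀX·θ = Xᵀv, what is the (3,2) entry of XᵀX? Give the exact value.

Row 3 ↔ basis t^2, column 2 ↔ basis t, so (XᵀX)_{3,2} = Σᵢ (t^2)·(t) = (16)·(-4) + (9)·(-3) + (1)·(-1) + (0)·(0) + (1)·(1) + (9)·(3) = -64.

-64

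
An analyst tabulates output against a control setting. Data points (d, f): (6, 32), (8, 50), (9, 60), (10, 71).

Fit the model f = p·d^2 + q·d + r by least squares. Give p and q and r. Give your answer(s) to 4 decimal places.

From the data, Σd^2·d^2 = 21953, Σd^2·d = 2457, Σd^2 = 281, Σd·d = 281, Σd = 33, Σ1 = 4.
And Σd^2·f = 16312, Σd·f = 1842, Σf = 213.
Inverting the 3×3 Gram matrix, [p, q, r]ᵀ = [17/44, 783/220, -179/55]ᵀ.

p = 0.3864, q = 3.5591, r = -3.2545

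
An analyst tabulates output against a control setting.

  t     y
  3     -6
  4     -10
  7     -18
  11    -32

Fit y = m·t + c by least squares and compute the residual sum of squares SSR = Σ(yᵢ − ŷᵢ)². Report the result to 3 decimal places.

SSR = 1.394

From the data, Σt·t = 195, Σt = 25, Σ1 = 4.
For Xᵀy: Σt·y = -536, Σy = -66.
Eliminating c: 4·(row 1) − 25·(row 2) gives 155·m = 4·(-536) − 25·(-66) = -494, so m = -494/155.
Then c = ((-66) − 25·(-494/155))/4 = 106/31.
Residuals: 22/155, -104/155, 138/155, -56/155; SSR = 216/155.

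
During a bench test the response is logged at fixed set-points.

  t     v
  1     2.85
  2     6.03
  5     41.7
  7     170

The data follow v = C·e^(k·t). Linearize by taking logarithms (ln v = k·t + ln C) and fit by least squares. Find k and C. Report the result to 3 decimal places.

Taking logs, ln v = k·t + ln C, so regress ln v on t.
AᵀA = [[79.0000, 15.0000]; [15.0000, 4]], rhs = [59.2439, 11.7104]ᵀ  (here Σt = 15.0000, Σ(t)² = 79.0000, Σln v = 11.7104, Σt·ln v = 59.2439).
Δ = 79.0000·4 − (15.0000)² = 91.0000; k = (59.2439·4 − 15.0000·11.7104)/91.0000 = 0.67385, ln C = (79.0000·11.7104 − 15.0000·59.2439)/91.0000 = 0.40066, so C = exp(0.40066) = 1.49281.

k = 0.674, C = 1.493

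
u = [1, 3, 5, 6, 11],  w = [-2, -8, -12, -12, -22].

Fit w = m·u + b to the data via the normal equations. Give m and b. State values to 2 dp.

m = -1.92, b = -1.24

With design matrix M, MᵀM = [[192, 26]; [26, 5]] and Mᵀw = [-400, -56]ᵀ.
Δ = 192·5 − 26² = 284.
m = ((-400)·5 − 26·(-56))/284 = -136/71; b = (192·(-56) − 26·(-400))/284 = -88/71.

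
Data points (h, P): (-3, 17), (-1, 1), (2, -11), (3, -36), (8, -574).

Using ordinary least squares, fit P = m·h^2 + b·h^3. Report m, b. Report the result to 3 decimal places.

m = -1.039, b = -0.991

Compute the Gram sums: Σh^2·h^2 = 4275, Σh^2·h^3 = 32799, Σh^3·h^3 = 263667.
Moment sums: Σh^2·P = -36950, Σh^3·P = -295408.
So AᵀA·[m, b]ᵀ = AᵀP: [[4275, 32799]; [32799, 263667]]·[m, b]ᵀ = [-36950, -295408]ᵀ.
det = 4275·263667 − 32799² = 51402024.
m = ((-36950)·263667 − 32799·(-295408))/51402024 = -8901443/8567004; b = (4275·(-295408) − 32799·(-36950))/51402024 = -8491025/8567004.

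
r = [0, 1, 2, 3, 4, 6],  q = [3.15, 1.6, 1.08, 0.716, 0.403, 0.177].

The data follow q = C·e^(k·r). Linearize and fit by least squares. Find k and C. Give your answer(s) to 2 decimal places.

With ln qᵢ as the transformed response and rᵢ as the regressor:
Σr = 16.0000, Σ(r)² = 66.0000, Σln q = -1.2801, Σr·ln q = -14.4032.
Equations: 66.0000·k + 16.0000·ln C = -14.4032;  16.0000·k + 6·ln C = -1.2801.
Δ = 66.0000·6 − (16.0000)² = 140.0000; k = (-14.4032·6 − 16.0000·-1.2801)/140.0000 = -0.47098, ln C = (66.0000·-1.2801 − 16.0000·-14.4032)/140.0000 = 1.04259, so C = exp(1.04259) = 2.83655.

k = -0.47, C = 2.84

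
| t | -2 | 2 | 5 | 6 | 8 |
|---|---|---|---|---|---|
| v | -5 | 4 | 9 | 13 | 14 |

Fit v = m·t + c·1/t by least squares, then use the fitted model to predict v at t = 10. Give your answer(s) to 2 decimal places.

v̂ = 18.53

Normal-equation sums: Σt·t = 133, Σt·1/t = 5, Σ1/t·1/t = 8401/14400.
For Aᵀv: Σt·v = 253, Σ1/t·v = 613/60.
So AᵀA·[m, c]ᵀ = Aᵀv: [[133, 5]; [5, 8401/14400]]·[m, c]ᵀ = [253, 613/60]ᵀ.
Eliminating c: (8401/14400)·(row 1) − 5·(row 2) gives (757333/14400)·m = (8401/14400)·253 − 5·(613/60) = 1389853/14400, so m = 1389853/757333.
Then c = ((613/60) − 5·(1389853/757333))/(8401/14400) = 1350960/757333.
At t = 10: v̂ = (1389853/757333)·(10) + (1350960/757333)·(1/10) = 14033626/757333.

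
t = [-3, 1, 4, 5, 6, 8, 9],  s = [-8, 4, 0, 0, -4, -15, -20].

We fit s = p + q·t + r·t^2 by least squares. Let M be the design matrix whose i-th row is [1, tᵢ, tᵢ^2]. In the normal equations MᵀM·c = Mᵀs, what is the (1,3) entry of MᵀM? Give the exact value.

232

Row 1 ↔ basis 1, column 3 ↔ basis t^2, so (MᵀM)_{1,3} = Σᵢ t^2 = (1)·(9) + (1)·(1) + (1)·(16) + (1)·(25) + (1)·(36) + (1)·(64) + (1)·(81) = 232.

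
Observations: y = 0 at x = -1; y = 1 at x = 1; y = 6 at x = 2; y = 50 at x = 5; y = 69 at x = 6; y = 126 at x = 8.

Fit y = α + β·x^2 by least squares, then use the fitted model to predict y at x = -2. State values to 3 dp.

Compute the Gram sums: Σ1 = 6, Σx^2 = 131, Σx^2·x^2 = 6035.
And Σy = 252, Σx^2·y = 11823.
AᵀA·[α, β]ᵀ = Aᵀy becomes [[6, 131]; [131, 6035]]·[α, β]ᵀ = [252, 11823]ᵀ.
det = 6·6035 − 131² = 19049.
α = (252·6035 − 131·11823)/19049 = -651/443; β = (6·11823 − 131·252)/19049 = 882/443.
At x = -2: ŷ = (-651/443)·(1) + (882/443)·(4) = 2877/443.

ŷ = 6.494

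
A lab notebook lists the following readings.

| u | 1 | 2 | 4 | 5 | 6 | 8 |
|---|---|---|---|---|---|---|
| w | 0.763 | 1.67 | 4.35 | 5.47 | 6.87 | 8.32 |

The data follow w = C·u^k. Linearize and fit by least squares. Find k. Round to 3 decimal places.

k = 1.196

Linearized form: ln w = k·ln u + ln C. From the 6 transformed points,
Σln u = 7.5601, Σ(ln u)² = 12.5270, Σln w = 7.4576, Σln u·ln w = 12.9871.
Equations: 12.5270·k + 7.5601·ln C = 12.9871;  7.5601·k + 6·ln C = 7.4576.
Solving (det = 18.0074): k = 1.19631, ln C = -0.26443.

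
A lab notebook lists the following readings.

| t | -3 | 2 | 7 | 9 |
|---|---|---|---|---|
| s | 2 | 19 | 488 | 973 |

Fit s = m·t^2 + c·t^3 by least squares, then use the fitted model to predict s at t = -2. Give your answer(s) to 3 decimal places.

Normal-equation sums: Σt^2·t^2 = 9059, Σt^2·t^3 = 75645, Σt^3·t^3 = 649883.
Moment sums: Σt^2·s = 102819, Σt^3·s = 876799.
So XᵀX·[m, c]ᵀ = Xᵀs: [[9059, 75645]; [75645, 649883]]·[m, c]ᵀ = [102819, 876799]ᵀ.
Eliminating c: 649883·(row 1) − 75645·(row 2) gives 165124072·m = 649883·102819 − 75645·876799 = 494859822, so m = 247429911/82562036.
Then c = (876799 − 75645·(247429911/82562036))/649883 = 82589443/82562036.
At t = -2: ŝ = (247429911/82562036)·(4) + (82589443/82562036)·(-8) = 82251025/20640509.

ŝ = 3.985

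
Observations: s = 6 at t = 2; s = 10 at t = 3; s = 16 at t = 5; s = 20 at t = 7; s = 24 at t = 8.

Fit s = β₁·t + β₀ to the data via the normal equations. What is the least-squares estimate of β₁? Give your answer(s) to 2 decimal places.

The normal equations are: 151·β₁ + 25·β₀ = 454;  25·β₁ + 5·β₀ = 76.
(Σt·t = 151, Σt = 25, Σ1 = 5, Σt·s = 454, Σs = 76.)
Determinant 151·5 − 25² = 130.
β₁ = (454·5 − 25·76)/130 = 37/13; β₀ = (151·76 − 25·454)/130 = 63/65.

β₁ = 2.85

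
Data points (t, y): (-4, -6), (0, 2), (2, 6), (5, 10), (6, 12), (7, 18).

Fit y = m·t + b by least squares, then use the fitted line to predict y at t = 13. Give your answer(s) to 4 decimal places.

ŷ = 27.3511

The normal system XᵀX·[m, b]ᵀ = Xᵀy is [[130, 16]; [16, 6]]·[m, b]ᵀ = [284, 42]ᵀ.
Determinant 130·6 − 16² = 524.
m = (284·6 − 16·42)/524 = 258/131; b = (130·42 − 16·284)/524 = 229/131.
At t = 13: ŷ = (258/131)·(13) + (229/131)·(1) = 3583/131.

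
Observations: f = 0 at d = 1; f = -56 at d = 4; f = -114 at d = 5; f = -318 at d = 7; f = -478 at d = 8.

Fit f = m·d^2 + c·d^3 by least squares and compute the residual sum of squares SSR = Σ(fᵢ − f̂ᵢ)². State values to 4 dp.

Normal-equation sums: Σd^2·d^2 = 7379, Σd^2·d^3 = 53725, Σd^3·d^3 = 399515.
Moment sums: Σd^2·f = -49920, Σd^3·f = -371644.
Normal equations: [[7379, 53725]; [53725, 399515]]·[m, c]ᵀ = [-49920, -371644]ᵀ.
Δ = 7379·399515 − 53725² = 61645560.
m = ((-49920)·399515 − 53725·(-371644))/61645560 = 1139255/3082278; c = (7379·(-371644) − 53725·(-49920))/61645560 = -15102269/15411390.
Residuals: 4702997/7705695, 6183488/7705695, -384057/513713, 69386/7705695, 192618/2568565; SSR = 12183182/7705695.

SSR = 1.5811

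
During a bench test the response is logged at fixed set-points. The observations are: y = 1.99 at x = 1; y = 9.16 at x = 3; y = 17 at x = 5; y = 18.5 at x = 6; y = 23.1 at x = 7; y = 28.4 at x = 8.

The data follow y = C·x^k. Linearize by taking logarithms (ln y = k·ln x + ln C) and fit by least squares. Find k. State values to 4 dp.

With ln yᵢ as the transformed response and ln xᵢ as the regressor:
Σln x = 8.5252, Σ(ln x)² = 15.1183, Σln y = 15.1402, Σln x·ln y = 25.2895.
Equations: 15.1183·k + 8.5252·ln C = 25.2895;  8.5252·k + 6·ln C = 15.1402.
Solving (det = 18.0313): k = 1.25696, ln C = 0.73740.

k = 1.2570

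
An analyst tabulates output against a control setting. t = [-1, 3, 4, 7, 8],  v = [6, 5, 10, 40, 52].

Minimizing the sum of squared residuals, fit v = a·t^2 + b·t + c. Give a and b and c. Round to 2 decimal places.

a = 1.08, b = -2.36, c = 2.47

Compute the Gram sums: Σt^2·t^2 = 6835, Σt^2·t = 945, Σt^2 = 139, Σt·t = 139, Σt = 21, Σ1 = 5.
Moment sums: Σt^2·v = 5499, Σt·v = 745, Σv = 113.
MᵀM·[a, b, c]ᵀ = Mᵀv becomes [[6835, 945, 139]; [945, 139, 21]; [139, 21, 5]]·[a, b, c]ᵀ = [5499, 745, 113]ᵀ.
Inverting the 3×3 Gram matrix, [a, b, c]ᵀ = [1973/1826, -4309/1826, 2258/913]ᵀ.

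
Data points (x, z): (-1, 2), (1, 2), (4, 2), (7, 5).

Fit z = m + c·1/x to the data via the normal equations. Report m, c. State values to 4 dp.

m = 2.7436, c = 0.0655

Entries of AᵀA: Σ1 = 4, Σ1/x = 11/28, Σ1/x·1/x = 1633/784.
For Aᵀz: Σz = 11, Σ1/x·z = 17/14.
Normal equations: [[4, 11/28]; [11/28, 1633/784]]·[m, c]ᵀ = [11, 17/14]ᵀ.
det = 4·(1633/784) − (11/28)² = 6411/784.
m = (11·(1633/784) − (11/28)·(17/14))/(6411/784) = 5863/2137; c = (4·(17/14) − (11/28)·11)/(6411/784) = 140/2137.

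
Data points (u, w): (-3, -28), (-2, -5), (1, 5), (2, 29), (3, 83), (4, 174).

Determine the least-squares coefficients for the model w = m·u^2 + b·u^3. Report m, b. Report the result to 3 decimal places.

Normal-equation sums: Σu^2·u^2 = 451, Σu^2·u^3 = 1025, Σu^3·u^3 = 5683.
And Σu^2·w = 3380, Σu^3·w = 14410.
XᵀX·[m, b]ᵀ = Xᵀw becomes [[451, 1025]; [1025, 5683]]·[m, b]ᵀ = [3380, 14410]ᵀ.
Eliminating b: 5683·(row 1) − 1025·(row 2) gives 1512408·m = 5683·3380 − 1025·14410 = 4438290, so m = 739715/252068.
Then b = (14410 − 1025·(739715/252068))/5683 = 12335/6148.

m = 2.935, b = 2.006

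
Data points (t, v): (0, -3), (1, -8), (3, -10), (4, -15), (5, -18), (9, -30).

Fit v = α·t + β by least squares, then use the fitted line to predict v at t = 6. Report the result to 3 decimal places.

Normal-equation sums: Σt·t = 132, Σt = 22, Σ1 = 6.
Moment sums: Σt·v = -458, Σv = -84.
Eliminating β: 6·(row 1) − 22·(row 2) gives 308·α = 6·(-458) − 22·(-84) = -900, so α = -225/77.
Then β = ((-84) − 22·(-225/77))/6 = -23/7.
At t = 6: v̂ = (-225/77)·(6) + (-23/7)·(1) = -229/11.

v̂ = -20.818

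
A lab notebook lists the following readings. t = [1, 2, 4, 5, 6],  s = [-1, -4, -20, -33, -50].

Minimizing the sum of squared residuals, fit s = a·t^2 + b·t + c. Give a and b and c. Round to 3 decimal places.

XᵀX·[a, b, c]ᵀ = Xᵀs reads: 2194·a + 414·b + 82·c = -2962;  414·a + 82·b + 18·c = -554;  82·a + 18·b + 5·c = -108.
Row-reducing yields a = -535/308, b = 67/28, c = -19/11.

a = -1.737, b = 2.393, c = -1.727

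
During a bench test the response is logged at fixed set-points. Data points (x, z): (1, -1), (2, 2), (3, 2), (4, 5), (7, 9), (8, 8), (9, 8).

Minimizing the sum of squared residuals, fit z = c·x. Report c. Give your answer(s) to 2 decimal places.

c = 1.02

Compute the Gram sums: Σx·x = 224.
And Σx·z = 228.
MᵀM·[c]ᵀ = Mᵀz becomes [[224]]·[c]ᵀ = [228]ᵀ.
Hence c = 228 / 224 ≈ 1.01786.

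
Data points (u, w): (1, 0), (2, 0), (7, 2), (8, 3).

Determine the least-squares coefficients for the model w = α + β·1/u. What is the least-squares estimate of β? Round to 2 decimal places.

From the data, Σ1 = 4, Σ1/u = 99/56, Σ1/u·1/u = 4033/3136.
Moment sums: Σw = 5, Σ1/u·w = 37/56.
Normal equations: [[4, 99/56]; [99/56, 4033/3136]]·[α, β]ᵀ = [5, 37/56]ᵀ.
Determinant 4·(4033/3136) − (99/56)² = 6331/3136.
α = (5·(4033/3136) − (99/56)·(37/56))/(6331/3136) = 16502/6331; β = (4·(37/56) − (99/56)·5)/(6331/3136) = -19432/6331.

β = -3.07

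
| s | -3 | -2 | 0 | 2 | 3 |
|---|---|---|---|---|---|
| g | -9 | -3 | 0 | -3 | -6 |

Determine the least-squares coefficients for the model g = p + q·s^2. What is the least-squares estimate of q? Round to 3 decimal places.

MᵀM·[p, q]ᵀ = Mᵀg reads: 5·p + 26·q = -21;  26·p + 194·q = -159.
(Σ1 = 5, Σs^2 = 26, Σs^2·s^2 = 194, Σg = -21, Σs^2·g = -159.)
Eliminating q: 194·(row 1) − 26·(row 2) gives 294·p = 194·(-21) − 26·(-159) = 60, so p = 10/49.
Then q = ((-159) − 26·(10/49))/194 = -83/98.

q = -0.847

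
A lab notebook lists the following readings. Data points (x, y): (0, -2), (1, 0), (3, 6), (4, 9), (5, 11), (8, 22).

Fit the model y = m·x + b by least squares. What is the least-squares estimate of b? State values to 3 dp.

Normal-equation sums: Σx·x = 115, Σx = 21, Σ1 = 6.
For Aᵀy: Σx·y = 285, Σy = 46.
Normal equations: [[115, 21]; [21, 6]]·[m, b]ᵀ = [285, 46]ᵀ.
det = 115·6 − 21² = 249.
m = (285·6 − 21·46)/249 = 248/83; b = (115·46 − 21·285)/249 = -695/249.

b = -2.791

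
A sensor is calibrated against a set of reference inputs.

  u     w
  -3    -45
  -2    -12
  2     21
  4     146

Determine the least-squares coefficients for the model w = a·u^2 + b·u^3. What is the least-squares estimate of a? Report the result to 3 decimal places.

Entries of AᵀA: Σu^2·u^2 = 369, Σu^2·u^3 = 781, Σu^3·u^3 = 4953.
Moment sums: Σu^2·w = 1967, Σu^3·w = 10823.
So AᵀA·[a, b]ᵀ = Aᵀw: [[369, 781]; [781, 4953]]·[a, b]ᵀ = [1967, 10823]ᵀ.
Δ = 369·4953 − 781² = 1217696.
a = (1967·4953 − 781·10823)/1217696 = 322447/304424; b = (369·10823 − 781·1967)/1217696 = 614365/304424.

a = 1.059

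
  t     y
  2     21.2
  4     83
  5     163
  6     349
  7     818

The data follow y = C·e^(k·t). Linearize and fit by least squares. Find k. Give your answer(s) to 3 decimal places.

k = 0.724

With ln yᵢ as the transformed response and tᵢ as the regressor:
AᵀA = [[130.0000, 24.0000]; [24.0000, 5]], rhs = [131.3306, 25.1285]ᵀ  (here Σt = 24.0000, Σ(t)² = 130.0000, Σln y = 25.1285, Σt·ln y = 131.3306).
Δ = 130.0000·5 − (24.0000)² = 74.0000; k = (131.3306·5 − 24.0000·25.1285)/74.0000 = 0.72390, ln C = (130.0000·25.1285 − 24.0000·131.3306)/74.0000 = 1.55101.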